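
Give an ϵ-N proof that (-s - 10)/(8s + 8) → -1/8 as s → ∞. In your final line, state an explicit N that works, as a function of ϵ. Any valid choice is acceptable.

N = (9/8)/ϵ

Let ϵ > 0 be given. We seek N > 0 such that s > N implies |(-s - 10)/(8s + 8) + 1/8| < ϵ.
(-s - 10)/(8s + 8) + 1/8 = (8(-s - 10) − (-1)(8s + 8)) / (8(8s + 8)) = -72/(8(8s + 8)).
For s > 0 we have 8s + 8 > 8s, so |(-s - 10)/(8s + 8) + 1/8| = 72/(8(8s + 8)) < 72/(8·8s) = (9/8)/s.
Thus |(-s - 10)/(8s + 8) + 1/8| < ϵ whenever s > (9/8)/ϵ.
Take N = (9/8)/ϵ. If s > N then |(-s - 10)/(8s + 8) + 1/8| < (9/8)/s < ϵ.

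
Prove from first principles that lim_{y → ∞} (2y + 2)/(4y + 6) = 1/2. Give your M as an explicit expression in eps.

Let eps > 0. We seek M > 0 such that y > M implies |(2y + 2)/(4y + 6) − (1/2)| < eps.
(2y + 2)/(4y + 6) − (1/2) = (4(2y + 2) − 2(4y + 6)) / (4(4y + 6)) = -4/(4(4y + 6)).
For y > 0 we have 4y + 6 > 4y, so |(2y + 2)/(4y + 6) − (1/2)| = 4/(4(4y + 6)) < 4/(4·4y) = (1/4)/y.
Thus |(2y + 2)/(4y + 6) − (1/2)| < eps whenever y > (1/4)/eps.
Take M = (1/4)/eps. If y > M then |(2y + 2)/(4y + 6) − (1/2)| < (1/4)/y < eps.

M = (1/4)/eps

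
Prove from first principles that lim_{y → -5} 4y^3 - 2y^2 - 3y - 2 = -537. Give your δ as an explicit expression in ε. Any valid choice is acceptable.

δ = min(1, ε/383)

Let ε > 0. We want δ > 0 such that 0 < |y + 5| < δ implies |(4y^3 - 2y^2 - 3y - 2) + 537| < ε.
(4y^3 - 2y^2 - 3y - 2) + 537 = 4y^3 - 2y^2 - 3y + 535 = (y + 5)(4y^2 - 22y + 107).
So |(4y^3 - 2y^2 - 3y - 2) + 537| = |y + 5|·|4y^2 - 22y + 107|.
Require δ ≤ 1. Then |y + 5| < 1 gives |y| < 6, and by the triangle inequality |4y^2 - 22y + 107| ≤ 4·6^2 + 22·6 + 107 = 383.
Hence |(4y^3 - 2y^2 - 3y - 2) + 537| ≤ 383|y + 5| < ε provided |y + 5| < ε/383.
Take δ = min(1, ε/383). Then 0 < |y + 5| < δ gives both |y + 5| < 1 and |y + 5| < ε/383, so |(4y^3 - 2y^2 - 3y - 2) + 537| < ε.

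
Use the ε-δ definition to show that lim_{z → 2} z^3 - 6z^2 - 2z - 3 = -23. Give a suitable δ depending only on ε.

Fix ε > 0. We want δ > 0 such that 0 < |z − 2| < δ implies |(z^3 - 6z^2 - 2z - 3) + 23| < ε.
(z^3 - 6z^2 - 2z - 3) + 23 = z^3 - 6z^2 - 2z + 20 = (z − 2)(z^2 - 4z - 10).
So |(z^3 - 6z^2 - 2z - 3) + 23| = |z − 2|·|z^2 - 4z - 10|.
Require δ ≤ 1. Then |z − 2| < 1 gives |z| < 3, and by the triangle inequality |z^2 - 4z - 10| ≤ 3^2 + 4·3 + 10 = 31.
Hence |(z^3 - 6z^2 - 2z - 3) + 23| ≤ 31|z − 2| < ε provided |z − 2| < ε/31.
Choosing δ = min(1, ε/31) ensures both conditions, hence |(z^3 - 6z^2 - 2z - 3) + 23| < ε.

δ = min(1, ε/31)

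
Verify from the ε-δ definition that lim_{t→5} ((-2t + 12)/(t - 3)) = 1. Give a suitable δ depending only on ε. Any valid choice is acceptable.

Suppose ε > 0. We want δ > 0 with 0 < |t − 5| < δ ⇒ |(-2t + 12)/(t - 3) − 1| < ε.
Combining over a common denominator, (-2t + 12)/(t - 3) − 1 = [(-2t + 12)·2 − 2·(t - 3)] / [2·(t - 3)] = -6(t − 5) / (2(t - 3)).
So |(-2t + 12)/(t - 3) − 1| = 6|t − 5| / (2·|t − 3|).
Require δ ≤ 1, so |t − 3| ≥ |2| − |t − 5| > 2 − 1 = 1.
Hence |(-2t + 12)/(t - 3) − 1| < 6|t − 5|/(2·1) = 3|t − 5|, which is < ε once |t − 5| < (1/3)ε.
Take δ = min(1, (1/3)ε). Then 0 < |t − 5| < δ forces both bounds, so |(-2t + 12)/(t - 3) − 1| < ε.

δ = min(1, (1/3)ε)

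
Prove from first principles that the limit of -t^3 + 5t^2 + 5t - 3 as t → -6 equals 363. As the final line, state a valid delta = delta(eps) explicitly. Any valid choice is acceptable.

Let eps > 0 be given. We want delta > 0 such that 0 < |t + 6| < delta implies |(-t^3 + 5t^2 + 5t - 3) − 363| < eps.
(-t^3 + 5t^2 + 5t - 3) − 363 = -t^3 + 5t^2 + 5t - 366 = (t + 6)(-t^2 + 11t - 61).
So |(-t^3 + 5t^2 + 5t - 3) − 363| = |t + 6|·|-t^2 + 11t - 61|.
Require delta ≤ 1. Then |t + 6| < 1 gives |t| < 7, and by the triangle inequality |-t^2 + 11t - 61| ≤ 7^2 + 11·7 + 61 = 187.
Hence |(-t^3 + 5t^2 + 5t - 3) − 363| ≤ 187|t + 6| < eps provided |t + 6| < eps/187.
Take delta = min(1, eps/187). Then 0 < |t + 6| < delta gives both |t + 6| < 1 and |t + 6| < eps/187, so |(-t^3 + 5t^2 + 5t - 3) − 363| < eps.

delta = min(1, eps/187)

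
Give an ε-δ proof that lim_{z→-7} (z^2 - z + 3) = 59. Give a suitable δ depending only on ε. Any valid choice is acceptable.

δ = min(1, ε/16)

Let ε > 0. We want δ > 0 such that 0 < |z + 7| < δ implies |(z^2 - z + 3) − 59| < ε.
(z^2 - z + 3) − 59 = z^2 - z - 56 = (z + 7)(z - 8).
So |(z^2 - z + 3) − 59| = |z + 7|·|z - 8|.
Assume first that |z + 7| < 1, so |z| < 8. Then |z - 8| ≤ 8 + 8 = 16.
Hence |(z^2 - z + 3) − 59| ≤ 16|z + 7| < ε provided |z + 7| < ε/16.
Take δ = min(1, ε/16). Then 0 < |z + 7| < δ gives both |z + 7| < 1 and |z + 7| < ε/16, so |(z^2 - z + 3) − 59| < ε.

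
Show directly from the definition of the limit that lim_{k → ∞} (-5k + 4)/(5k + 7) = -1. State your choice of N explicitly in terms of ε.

N = (11/5)/ε

Fix ε > 0. For k ≥ 1, |(-5k + 4)/(5k + 7) + 1| = |55|/(5(5k + 7)) = 55/(5(5k + 7)).
Since 5k + 7 ≥ 5k for k ≥ 1, this is ≤ 55/(5·5k) = (11/5)/k.
So |(-5k + 4)/(5k + 7) + 1| < ε whenever k > (11/5)/ε.
Take N = (11/5)/ε. If k > N then |(-5k + 4)/(5k + 7) + 1| ≤ (11/5)/k < ε.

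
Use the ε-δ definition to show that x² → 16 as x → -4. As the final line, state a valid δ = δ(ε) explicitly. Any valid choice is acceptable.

δ = min(1, ε/9)

Let ε > 0. We seek δ > 0 with 0 < |x + 4| < δ ⇒ |x² − 16| < ε.
Factor: x² − 16 = (x + 4)(x - 4), so |x² − 16| = |x + 4|·|x - 4|.
Restrict δ ≤ 1. Then |x + 4| < 1 gives |x| < 5, so by the triangle inequality |x - 4| ≤ 5 + 4 = 9.
Hence |x² − 16| ≤ 9|x + 4|, which is < ε once |x + 4| < ε/9.
Take δ = min(1, ε/9). If 0 < |x + 4| < δ then both bounds hold and |x² − 16| ≤ 9|x + 4| < 9·(ε/9) = ε.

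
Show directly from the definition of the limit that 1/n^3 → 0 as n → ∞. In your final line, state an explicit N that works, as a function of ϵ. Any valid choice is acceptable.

Fix ϵ > 0. For n ≥ 1, |1/n^3 − 0| = 1/n^3.
1/n^3 < ϵ ⇔ n^3 > 1/ϵ ⇔ n > (1/ϵ)^{1/3}.
Take N = (1/ϵ)^{1/3}. Then n > N implies 1/n^3 < ϵ.

N = (1/ϵ)^{1/3}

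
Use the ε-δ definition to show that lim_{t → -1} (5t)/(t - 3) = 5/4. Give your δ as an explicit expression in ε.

δ = min(2, (8/15)ε)

Fix ε > 0. We want δ > 0 with 0 < |t + 1| < δ ⇒ |(5t)/(t - 3) − (5/4)| < ε.
Combining over a common denominator, (5t)/(t - 3) − (5/4) = [(5t)·(-4) − (-5)·(t - 3)] / [(-4)·(t - 3)] = -15(t + 1) / ((-4)(t - 3)).
So |(5t)/(t - 3) − (5/4)| = 15|t + 1| / (4·|t − 3|).
Restrict δ ≤ 2. Then |t + 1| < 2 gives |t − 3| = |(t + 1) + (-4)| ≥ 4 − 2 = 2.
Hence |(5t)/(t - 3) − (5/4)| < 15|t + 1|/(4·2) = (15/8)|t + 1|, which is < ε once |t + 1| < (8/15)ε.
Take δ = min(2, (8/15)ε). Then 0 < |t + 1| < δ forces both bounds, so |(5t)/(t - 3) − (5/4)| < ε.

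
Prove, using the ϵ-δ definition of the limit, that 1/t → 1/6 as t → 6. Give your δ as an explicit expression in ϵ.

δ = min(3, 18ϵ)

Let ϵ > 0 be given. We seek δ > 0 such that 0 < |t − 6| < δ implies |1/t − (1/6)| < ϵ.
|1/t − (1/6)| = |6 − t|/(6·|t|) = |t − 6|/(6|t|).
Require δ ≤ 3 so that |t| > 6 − 3 = 3, hence 6|t| > 18.
Then |1/t − (1/6)| < |t − 6|/18, which is < ϵ when |t − 6| < 18ϵ.
Take δ = min(3, 18ϵ). Then 0 < |t − 6| < δ gives both |t − 6| < 3 and |t − 6| < 18ϵ, so |1/t − (1/6)| < ϵ.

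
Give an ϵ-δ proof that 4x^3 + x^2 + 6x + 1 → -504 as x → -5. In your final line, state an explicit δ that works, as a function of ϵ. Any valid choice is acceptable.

Let ϵ > 0 be given. We want δ > 0 such that 0 < |x + 5| < δ implies |(4x^3 + x^2 + 6x + 1) + 504| < ϵ.
(4x^3 + x^2 + 6x + 1) + 504 = 4x^3 + x^2 + 6x + 505 = (x + 5)(4x^2 - 19x + 101).
So |(4x^3 + x^2 + 6x + 1) + 504| = |x + 5|·|4x^2 - 19x + 101|.
Assume first that |x + 5| < 2, so |x| < 7. Then |4x^2 - 19x + 101| ≤ 4·7^2 + 19·7 + 101 = 430.
Hence |(4x^3 + x^2 + 6x + 1) + 504| ≤ 430|x + 5| < ϵ provided |x + 5| < ϵ/430.
Choosing δ = min(2, ϵ/430) ensures both conditions, hence |(4x^3 + x^2 + 6x + 1) + 504| < ϵ.

δ = min(2, ϵ/430)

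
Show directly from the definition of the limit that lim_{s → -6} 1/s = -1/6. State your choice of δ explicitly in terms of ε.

Fix ε > 0. We seek δ > 0 such that 0 < |s + 6| < δ implies |1/s + 1/6| < ε.
|1/s + 1/6| = |-6 − s|/(6·|s|) = |s + 6|/(6|s|).
Require δ ≤ 3 so that |s| > 6 − 3 = 3, hence 6|s| > 18.
Then |1/s + 1/6| < |s + 6|/18, which is < ε when |s + 6| < 18ε.
Take δ = min(3, 18ε). Then 0 < |s + 6| < δ gives both |s + 6| < 3 and |s + 6| < 18ε, so |1/s + 1/6| < ε.

δ = min(3, 18ε)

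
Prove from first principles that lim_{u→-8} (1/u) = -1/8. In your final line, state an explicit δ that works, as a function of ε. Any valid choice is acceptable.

δ = min(4, 32ε)

Let ε > 0 be given. We seek δ > 0 such that 0 < |u + 8| < δ implies |1/u + 1/8| < ε.
|1/u + 1/8| = |-8 − u|/(8·|u|) = |u + 8|/(8|u|).
Require δ ≤ 4 so that |u| > 8 − 4 = 4, hence 8|u| > 32.
Then |1/u + 1/8| < |u + 8|/32, which is < ε when |u + 8| < 32ε.
Take δ = min(4, 32ε). Then 0 < |u + 8| < δ gives both |u + 8| < 4 and |u + 8| < 32ε, so |1/u + 1/8| < ε.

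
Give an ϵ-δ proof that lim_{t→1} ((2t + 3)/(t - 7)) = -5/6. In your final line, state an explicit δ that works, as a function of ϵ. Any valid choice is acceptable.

δ = min(3, (18/17)ϵ)

Let ϵ > 0 be given. We want δ > 0 with 0 < |t − 1| < δ ⇒ |(2t + 3)/(t - 7) + 5/6| < ϵ.
Combining over a common denominator, (2t + 3)/(t - 7) + 5/6 = [(2t + 3)·(-6) − 5·(t - 7)] / [(-6)·(t - 7)] = -17(t − 1) / ((-6)(t - 7)).
So |(2t + 3)/(t - 7) + 5/6| = 17|t − 1| / (6·|t − 7|).
Restrict δ ≤ 3. Then |t − 1| < 3 gives |t − 7| = |(t − 1) + (-6)| ≥ 6 − 3 = 3.
Hence |(2t + 3)/(t - 7) + 5/6| < 17|t − 1|/(6·3) = (17/18)|t − 1|, which is < ϵ once |t − 1| < (18/17)ϵ.
Take δ = min(3, (18/17)ϵ). Then 0 < |t − 1| < δ forces both bounds, so |(2t + 3)/(t - 7) + 5/6| < ϵ.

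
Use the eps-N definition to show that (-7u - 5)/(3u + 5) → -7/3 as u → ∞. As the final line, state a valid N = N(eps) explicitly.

Let eps > 0 be given. We seek N > 0 such that u > N implies |(-7u - 5)/(3u + 5) + 7/3| < eps.
(-7u - 5)/(3u + 5) + 7/3 = (3(-7u - 5) − (-7)(3u + 5)) / (3(3u + 5)) = 20/(3(3u + 5)).
For u > 0 we have 3u + 5 > 3u, so |(-7u - 5)/(3u + 5) + 7/3| = 20/(3(3u + 5)) < 20/(3·3u) = (20/9)/u.
Thus |(-7u - 5)/(3u + 5) + 7/3| < eps whenever u > (20/9)/eps.
Take N = (20/9)/eps. If u > N then |(-7u - 5)/(3u + 5) + 7/3| < (20/9)/u < eps.

N = (20/9)/eps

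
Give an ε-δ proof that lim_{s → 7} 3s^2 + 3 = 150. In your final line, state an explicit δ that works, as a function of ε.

Let ε > 0 be given. We want δ > 0 such that 0 < |s − 7| < δ implies |(3s^2 + 3) − 150| < ε.
(3s^2 + 3) − 150 = 3s^2 - 147 = (s − 7)(3s + 21).
So |(3s^2 + 3) − 150| = |s − 7|·|3s + 21|.
Assume first that |s − 7| < 1, so |s| < 8. Then |3s + 21| ≤ 3·8 + 21 = 45.
Hence |(3s^2 + 3) − 150| ≤ 45|s − 7| < ε provided |s − 7| < ε/45.
Choosing δ = min(1, ε/45) ensures both conditions, hence |(3s^2 + 3) − 150| < ε.

δ = min(1, ε/45)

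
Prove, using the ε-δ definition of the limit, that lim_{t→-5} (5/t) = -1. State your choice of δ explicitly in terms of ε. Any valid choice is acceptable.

Fix ε > 0. We seek δ > 0 such that 0 < |t + 5| < δ implies |5/t + 1| < ε.
|5/t + 1| = 5·|-5 − t|/(5·|t|) = 5|t + 5|/(5|t|).
Restrict δ ≤ 5/2. Then |t + 5| < 5/2 gives |t| > 5/2, so 5|t| > 25/2.
Then |5/t + 1| < 5|t + 5|/(25/2), which is < ε when |t + 5| < (5/2)ε.
Take δ = min(5/2, (5/2)ε). Then 0 < |t + 5| < δ gives both |t + 5| < 5/2 and |t + 5| < (5/2)ε, so |5/t + 1| < ε.

δ = min(5/2, (5/2)ε)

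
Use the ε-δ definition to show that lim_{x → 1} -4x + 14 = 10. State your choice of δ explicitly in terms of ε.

δ = ε/4

Let ε > 0 be given. We need δ > 0 so that 0 < |x − 1| < δ implies |(-4x + 14) − 10| < ε.
Since (-4x + 14) − 10 = -4(x − 1), we have |(-4x + 14) − 10| = 4|x − 1|.
Thus it suffices that |x − 1| < ε/4.
Take δ = ε/4. If 0 < |x − 1| < δ then |(-4x + 14) − 10| = 4|x − 1| < 4·(ε/4) = ε.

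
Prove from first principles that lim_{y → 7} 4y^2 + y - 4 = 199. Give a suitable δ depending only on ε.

Suppose ε > 0. We want δ > 0 such that 0 < |y − 7| < δ implies |(4y^2 + y - 4) − 199| < ε.
(4y^2 + y - 4) − 199 = 4y^2 + y - 203 = (y − 7)(4y + 29).
So |(4y^2 + y - 4) − 199| = |y − 7|·|4y + 29|.
Assume first that |y − 7| < 1, so |y| < 8. Then |4y + 29| ≤ 4·8 + 29 = 61.
Hence |(4y^2 + y - 4) − 199| ≤ 61|y − 7| < ε provided |y − 7| < ε/61.
Take δ = min(1, ε/61). Then 0 < |y − 7| < δ gives both |y − 7| < 1 and |y − 7| < ε/61, so |(4y^2 + y - 4) − 199| < ε.

δ = min(1, ε/61)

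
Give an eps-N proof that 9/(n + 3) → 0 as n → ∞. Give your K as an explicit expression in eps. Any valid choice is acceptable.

Suppose eps > 0. For n ≥ 1, |9/(n + 3) − 0| = 9/(n + 3) ≤ 9/n.
We need 9/n < eps, i.e. n > 9/eps.
Take K = 9/eps. If n > K then |9/(n + 3)| ≤ 9/n < eps.

K = 9/eps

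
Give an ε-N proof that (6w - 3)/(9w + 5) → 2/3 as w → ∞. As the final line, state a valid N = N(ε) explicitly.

N = (19/27)/ε

Let ε > 0. We seek N > 0 such that w > N implies |(6w - 3)/(9w + 5) − (2/3)| < ε.
(6w - 3)/(9w + 5) − (2/3) = (9(6w - 3) − 6(9w + 5)) / (9(9w + 5)) = -57/(9(9w + 5)).
For w > 0 we have 9w + 5 > 9w, so |(6w - 3)/(9w + 5) − (2/3)| = 57/(9(9w + 5)) < 57/(9·9w) = (19/27)/w.
Thus |(6w - 3)/(9w + 5) − (2/3)| < ε whenever w > (19/27)/ε.
Take N = (19/27)/ε. If w > N then |(6w - 3)/(9w + 5) − (2/3)| < (19/27)/w < ε.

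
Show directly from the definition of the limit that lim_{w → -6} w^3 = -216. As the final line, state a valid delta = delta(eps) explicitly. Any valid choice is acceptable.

delta = min(1, eps/127)

Let eps > 0. We seek delta > 0 with 0 < |w + 6| < delta ⇒ |w^3 + 216| < eps.
Factor: w^3 + 216 = (w + 6)(w^2 - 6w + 36), so |w^3 + 216| = |w + 6|·|w^2 - 6w + 36|.
Restrict delta ≤ 1. Then |w + 6| < 1 gives |w| < 7, so by the triangle inequality |w^2 - 6w + 36| ≤ 7^2 + 6·7 + 36 = 127.
Hence |w^3 + 216| ≤ 127|w + 6|, which is < eps once |w + 6| < eps/127.
Take delta = min(1, eps/127). If 0 < |w + 6| < delta then both bounds hold and |w^3 + 216| ≤ 127|w + 6| < 127·(eps/127) = eps.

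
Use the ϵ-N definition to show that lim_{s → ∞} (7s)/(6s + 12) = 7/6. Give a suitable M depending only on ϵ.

Suppose ϵ > 0. We seek M > 0 such that s > M implies |(7s)/(6s + 12) − (7/6)| < ϵ.
(7s)/(6s + 12) − (7/6) = (6(7s) − 7(6s + 12)) / (6(6s + 12)) = -84/(6(6s + 12)).
For s > 0 we have 6s + 12 > 6s, so |(7s)/(6s + 12) − (7/6)| = 84/(6(6s + 12)) < 84/(6·6s) = (7/3)/s.
Thus |(7s)/(6s + 12) − (7/6)| < ϵ whenever s > (7/3)/ϵ.
Take M = (7/3)/ϵ. If s > M then |(7s)/(6s + 12) − (7/6)| < (7/3)/s < ϵ.

M = (7/3)/ϵ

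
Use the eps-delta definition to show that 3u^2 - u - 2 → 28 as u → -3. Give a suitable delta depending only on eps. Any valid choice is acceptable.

delta = min(1, eps/22)

Let eps > 0 be given. We want delta > 0 such that 0 < |u + 3| < delta implies |(3u^2 - u - 2) − 28| < eps.
(3u^2 - u - 2) − 28 = 3u^2 - u - 30 = (u + 3)(3u - 10).
So |(3u^2 - u - 2) − 28| = |u + 3|·|3u - 10|.
Assume first that |u + 3| < 1, so |u| < 4. Then |3u - 10| ≤ 3·4 + 10 = 22.
Hence |(3u^2 - u - 2) − 28| ≤ 22|u + 3| < eps provided |u + 3| < eps/22.
Take delta = min(1, eps/22). Then 0 < |u + 3| < delta gives both |u + 3| < 1 and |u + 3| < eps/22, so |(3u^2 - u - 2) − 28| < eps.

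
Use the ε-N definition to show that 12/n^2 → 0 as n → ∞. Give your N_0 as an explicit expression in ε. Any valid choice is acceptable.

Suppose ε > 0. For n ≥ 1, |12/n^2 − 0| = 12/n^2.
12/n^2 < ε ⇔ n^2 > 12/ε ⇔ n > (12/ε)^{1/2}.
Take N_0 = (12/ε)^{1/2}. Then n > N_0 implies 12/n^2 < ε.

N_0 = (12/ε)^{1/2}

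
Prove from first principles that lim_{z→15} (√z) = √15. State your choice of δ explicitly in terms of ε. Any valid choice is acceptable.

δ = min(15, √15·ε)

Suppose ε > 0. We want δ > 0 such that 0 < |z − 15| < δ implies |√z − √15| < ε.
Multiplying by the conjugate, |√z − √15| = |z − 15|/(√z + √15).
Restrict δ ≤ 15 so that |z − 15| < 15 forces z > 0, and then √z + √15 > √15.
Hence |√z − √15| < |z − 15|/√15, which is < ε once |z − 15| < √15·ε.
Take δ = min(15, √15·ε). If 0 < |z − 15| < δ then z > 0 and |√z − √15| < |z − 15|/√15 < ε.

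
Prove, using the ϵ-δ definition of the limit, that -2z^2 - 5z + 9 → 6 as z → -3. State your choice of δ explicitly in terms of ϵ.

δ = min(1, ϵ/9)

Fix ϵ > 0. We want δ > 0 such that 0 < |z + 3| < δ implies |(-2z^2 - 5z + 9) − 6| < ϵ.
(-2z^2 - 5z + 9) − 6 = -2z^2 - 5z + 3 = (z + 3)(-2z + 1).
So |(-2z^2 - 5z + 9) − 6| = |z + 3|·|-2z + 1|.
Require δ ≤ 1. Then |z + 3| < 1 gives |z| < 4, and by the triangle inequality |-2z + 1| ≤ 2·4 + 1 = 9.
Hence |(-2z^2 - 5z + 9) − 6| ≤ 9|z + 3| < ϵ provided |z + 3| < ϵ/9.
Take δ = min(1, ϵ/9). Then 0 < |z + 3| < δ gives both |z + 3| < 1 and |z + 3| < ϵ/9, so |(-2z^2 - 5z + 9) − 6| < ϵ.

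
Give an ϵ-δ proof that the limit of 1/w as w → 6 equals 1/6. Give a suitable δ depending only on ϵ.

δ = min(3, 18ϵ)

Suppose ϵ > 0. We seek δ > 0 such that 0 < |w − 6| < δ implies |1/w − (1/6)| < ϵ.
|1/w − (1/6)| = |6 − w|/(6·|w|) = |w − 6|/(6|w|).
Restrict δ ≤ 3. Then |w − 6| < 3 gives |w| > 3, so 6|w| > 18.
Then |1/w − (1/6)| < |w − 6|/18, which is < ϵ when |w − 6| < 18ϵ.
Take δ = min(3, 18ϵ). Then 0 < |w − 6| < δ gives both |w − 6| < 3 and |w − 6| < 18ϵ, so |1/w − (1/6)| < ϵ.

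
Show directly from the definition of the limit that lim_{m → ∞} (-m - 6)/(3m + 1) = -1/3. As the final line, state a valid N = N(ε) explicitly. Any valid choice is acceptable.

Suppose ε > 0. For m ≥ 1, |(-m - 6)/(3m + 1) + 1/3| = |-17|/(3(3m + 1)) = 17/(3(3m + 1)).
Since 3m + 1 ≥ 3m for m ≥ 1, this is ≤ 17/(3·3m) = (17/9)/m.
So |(-m - 6)/(3m + 1) + 1/3| < ε whenever m > (17/9)/ε.
Take N = (17/9)/ε. If m > N then |(-m - 6)/(3m + 1) + 1/3| ≤ (17/9)/m < ε.

N = (17/9)/ε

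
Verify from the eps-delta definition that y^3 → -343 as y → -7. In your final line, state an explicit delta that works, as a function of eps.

delta = min(2, eps/193)

Fix eps > 0. We seek delta > 0 with 0 < |y + 7| < delta ⇒ |y^3 + 343| < eps.
Factor: y^3 + 343 = (y + 7)(y^2 - 7y + 49), so |y^3 + 343| = |y + 7|·|y^2 - 7y + 49|.
Restrict delta ≤ 2. Then |y + 7| < 2 gives |y| < 9, so by the triangle inequality |y^2 - 7y + 49| ≤ 9^2 + 7·9 + 49 = 193.
Hence |y^3 + 343| ≤ 193|y + 7|, which is < eps once |y + 7| < eps/193.
Take delta = min(2, eps/193). If 0 < |y + 7| < delta then both bounds hold and |y^3 + 343| ≤ 193|y + 7| < 193·(eps/193) = eps.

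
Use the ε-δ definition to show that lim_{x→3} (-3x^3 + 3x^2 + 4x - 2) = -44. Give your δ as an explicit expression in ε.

δ = min(1, ε/86)

Let ε > 0 be given. We want δ > 0 such that 0 < |x − 3| < δ implies |(-3x^3 + 3x^2 + 4x - 2) + 44| < ε.
(-3x^3 + 3x^2 + 4x - 2) + 44 = -3x^3 + 3x^2 + 4x + 42 = (x − 3)(-3x^2 - 6x - 14).
So |(-3x^3 + 3x^2 + 4x - 2) + 44| = |x − 3|·|-3x^2 - 6x - 14|.
Require δ ≤ 1. Then |x − 3| < 1 gives |x| < 4, and by the triangle inequality |-3x^2 - 6x - 14| ≤ 3·4^2 + 6·4 + 14 = 86.
Hence |(-3x^3 + 3x^2 + 4x - 2) + 44| ≤ 86|x − 3| < ε provided |x − 3| < ε/86.
Take δ = min(1, ε/86). Then 0 < |x − 3| < δ gives both |x − 3| < 1 and |x − 3| < ε/86, so |(-3x^3 + 3x^2 + 4x - 2) + 44| < ε.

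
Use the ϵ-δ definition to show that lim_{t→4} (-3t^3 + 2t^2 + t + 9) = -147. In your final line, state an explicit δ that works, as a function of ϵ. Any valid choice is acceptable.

δ = min(2, ϵ/207)

Let ϵ > 0 be given. We want δ > 0 such that 0 < |t − 4| < δ implies |(-3t^3 + 2t^2 + t + 9) + 147| < ϵ.
(-3t^3 + 2t^2 + t + 9) + 147 = -3t^3 + 2t^2 + t + 156 = (t − 4)(-3t^2 - 10t - 39).
So |(-3t^3 + 2t^2 + t + 9) + 147| = |t − 4|·|-3t^2 - 10t - 39|.
Require δ ≤ 2. Then |t − 4| < 2 gives |t| < 6, and by the triangle inequality |-3t^2 - 10t - 39| ≤ 3·6^2 + 10·6 + 39 = 207.
Hence |(-3t^3 + 2t^2 + t + 9) + 147| ≤ 207|t − 4| < ϵ provided |t − 4| < ϵ/207.
Choosing δ = min(2, ϵ/207) ensures both conditions, hence |(-3t^3 + 2t^2 + t + 9) + 147| < ϵ.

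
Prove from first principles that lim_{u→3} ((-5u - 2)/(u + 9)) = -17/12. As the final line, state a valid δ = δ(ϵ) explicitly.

δ = min(6, (72/43)ϵ)

Fix ϵ > 0. We want δ > 0 with 0 < |u − 3| < δ ⇒ |(-5u - 2)/(u + 9) + 17/12| < ϵ.
Combining over a common denominator, (-5u - 2)/(u + 9) + 17/12 = [(-5u - 2)·12 − (-17)·(u + 9)] / [12·(u + 9)] = -43(u − 3) / (12(u + 9)).
So |(-5u - 2)/(u + 9) + 17/12| = 43|u − 3| / (12·|u + 9|).
Restrict δ ≤ 6. Then |u − 3| < 6 gives |u + 9| = |(u − 3) + 12| ≥ 12 − 6 = 6.
Hence |(-5u - 2)/(u + 9) + 17/12| < 43|u − 3|/(12·6) = (43/72)|u − 3|, which is < ϵ once |u − 3| < (72/43)ϵ.
Take δ = min(6, (72/43)ϵ). Then 0 < |u − 3| < δ forces both bounds, so |(-5u - 2)/(u + 9) + 17/12| < ϵ.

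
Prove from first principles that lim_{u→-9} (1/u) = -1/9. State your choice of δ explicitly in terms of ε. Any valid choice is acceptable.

δ = min(9/2, (81/2)ε)

Let ε > 0. We seek δ > 0 such that 0 < |u + 9| < δ implies |1/u + 1/9| < ε.
|1/u + 1/9| = |-9 − u|/(9·|u|) = |u + 9|/(9|u|).
Restrict δ ≤ 9/2. Then |u + 9| < 9/2 gives |u| > 9/2, so 9|u| > 81/2.
Then |1/u + 1/9| < |u + 9|/(81/2), which is < ε when |u + 9| < (81/2)ε.
Take δ = min(9/2, (81/2)ε). Then 0 < |u + 9| < δ gives both |u + 9| < 9/2 and |u + 9| < (81/2)ε, so |1/u + 1/9| < ε.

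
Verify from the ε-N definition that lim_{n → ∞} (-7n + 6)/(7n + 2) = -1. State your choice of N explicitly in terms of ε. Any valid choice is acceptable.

Suppose ε > 0. For n ≥ 1, |(-7n + 6)/(7n + 2) + 1| = |56|/(7(7n + 2)) = 56/(7(7n + 2)).
Since 7n + 2 ≥ 7n for n ≥ 1, this is ≤ 56/(7·7n) = (8/7)/n.
So |(-7n + 6)/(7n + 2) + 1| < ε whenever n > (8/7)/ε.
Take N = (8/7)/ε. If n > N then |(-7n + 6)/(7n + 2) + 1| ≤ (8/7)/n < ε.

N = (8/7)/ε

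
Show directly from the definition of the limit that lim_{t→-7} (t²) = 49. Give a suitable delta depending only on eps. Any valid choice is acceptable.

delta = min(1, eps/15)

Fix eps > 0. We seek delta > 0 with 0 < |t + 7| < delta ⇒ |t² − 49| < eps.
Factor: t² − 49 = (t + 7)(t - 7), so |t² − 49| = |t + 7|·|t - 7|.
Restrict delta ≤ 1. Then |t + 7| < 1 gives |t| < 8, so by the triangle inequality |t - 7| ≤ 8 + 7 = 15.
Hence |t² − 49| ≤ 15|t + 7|, which is < eps once |t + 7| < eps/15.
Take delta = min(1, eps/15). If 0 < |t + 7| < delta then both bounds hold and |t² − 49| ≤ 15|t + 7| < 15·(eps/15) = eps.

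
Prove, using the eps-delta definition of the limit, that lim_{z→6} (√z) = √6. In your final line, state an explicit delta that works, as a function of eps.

Let eps > 0 be given. We want delta > 0 such that 0 < |z − 6| < delta implies |√z − √6| < eps.
Multiplying by the conjugate, |√z − √6| = |z − 6|/(√z + √6).
Restrict delta ≤ 6 so that |z − 6| < 6 forces z > 0, and then √z + √6 > √6.
Hence |√z − √6| < |z − 6|/√6, which is < eps once |z − 6| < √6·eps.
Take delta = min(6, √6·eps). If 0 < |z − 6| < delta then z > 0 and |√z − √6| < |z − 6|/√6 < eps.

delta = min(6, √6·eps)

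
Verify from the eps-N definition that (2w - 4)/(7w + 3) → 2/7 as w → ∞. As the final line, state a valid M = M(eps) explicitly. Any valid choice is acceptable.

M = (34/49)/eps

Let eps > 0. We seek M > 0 such that w > M implies |(2w - 4)/(7w + 3) − (2/7)| < eps.
(2w - 4)/(7w + 3) − (2/7) = (7(2w - 4) − 2(7w + 3)) / (7(7w + 3)) = -34/(7(7w + 3)).
For w > 0 we have 7w + 3 > 7w, so |(2w - 4)/(7w + 3) − (2/7)| = 34/(7(7w + 3)) < 34/(7·7w) = (34/49)/w.
Thus |(2w - 4)/(7w + 3) − (2/7)| < eps whenever w > (34/49)/eps.
Take M = (34/49)/eps. If w > M then |(2w - 4)/(7w + 3) − (2/7)| < (34/49)/w < eps.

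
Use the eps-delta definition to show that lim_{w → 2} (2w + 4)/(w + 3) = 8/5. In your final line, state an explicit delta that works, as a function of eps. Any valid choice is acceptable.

Let eps > 0 be given. We want delta > 0 with 0 < |w − 2| < delta ⇒ |(2w + 4)/(w + 3) − (8/5)| < eps.
Combining over a common denominator, (2w + 4)/(w + 3) − (8/5) = [(2w + 4)·5 − 8·(w + 3)] / [5·(w + 3)] = 2(w − 2) / (5(w + 3)).
So |(2w + 4)/(w + 3) − (8/5)| = 2|w − 2| / (5·|w + 3|).
Restrict delta ≤ 5/2. Then |w − 2| < 5/2 gives |w + 3| = |(w − 2) + 5| ≥ 5 − 5/2 = 5/2.
Hence |(2w + 4)/(w + 3) − (8/5)| < 2|w − 2|/(5·(5/2)) = (4/25)|w − 2|, which is < eps once |w − 2| < (25/4)eps.
Take delta = min(5/2, (25/4)eps). Then 0 < |w − 2| < delta forces both bounds, so |(2w + 4)/(w + 3) − (8/5)| < eps.

delta = min(5/2, (25/4)eps)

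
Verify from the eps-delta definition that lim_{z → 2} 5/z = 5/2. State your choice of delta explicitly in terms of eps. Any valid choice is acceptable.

Suppose eps > 0. We seek delta > 0 such that 0 < |z − 2| < delta implies |5/z − (5/2)| < eps.
|5/z − (5/2)| = 5·|2 − z|/(2·|z|) = 5|z − 2|/(2|z|).
Restrict delta ≤ 1. Then |z − 2| < 1 gives |z| > 1, so 2|z| > 2.
Then |5/z − (5/2)| < 5|z − 2|/2, which is < eps when |z − 2| < (2/5)eps.
Take delta = min(1, (2/5)eps). Then 0 < |z − 2| < delta gives both |z − 2| < 1 and |z − 2| < (2/5)eps, so |5/z − (5/2)| < eps.

delta = min(1, (2/5)eps)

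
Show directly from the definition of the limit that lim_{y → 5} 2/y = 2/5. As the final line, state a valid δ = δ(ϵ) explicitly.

δ = min(5/2, (25/4)ϵ)

Fix ϵ > 0. We seek δ > 0 such that 0 < |y − 5| < δ implies |2/y − (2/5)| < ϵ.
|2/y − (2/5)| = 2·|5 − y|/(5·|y|) = 2|y − 5|/(5|y|).
Restrict δ ≤ 5/2. Then |y − 5| < 5/2 gives |y| > 5/2, so 5|y| > 25/2.
Then |2/y − (2/5)| < 2|y − 5|/(25/2), which is < ϵ when |y − 5| < (25/4)ϵ.
Take δ = min(5/2, (25/4)ϵ). Then 0 < |y − 5| < δ gives both |y − 5| < 5/2 and |y − 5| < (25/4)ϵ, so |2/y − (2/5)| < ϵ.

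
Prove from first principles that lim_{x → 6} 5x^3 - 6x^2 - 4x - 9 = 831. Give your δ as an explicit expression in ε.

Fix ε > 0. We want δ > 0 such that 0 < |x − 6| < δ implies |(5x^3 - 6x^2 - 4x - 9) − 831| < ε.
(5x^3 - 6x^2 - 4x - 9) − 831 = 5x^3 - 6x^2 - 4x - 840 = (x − 6)(5x^2 + 24x + 140).
So |(5x^3 - 6x^2 - 4x - 9) − 831| = |x − 6|·|5x^2 + 24x + 140|.
Assume first that |x − 6| < 1, so |x| < 7. Then |5x^2 + 24x + 140| ≤ 5·7^2 + 24·7 + 140 = 553.
Hence |(5x^3 - 6x^2 - 4x - 9) − 831| ≤ 553|x − 6| < ε provided |x − 6| < ε/553.
Take δ = min(1, ε/553). Then 0 < |x − 6| < δ gives both |x − 6| < 1 and |x − 6| < ε/553, so |(5x^3 - 6x^2 - 4x - 9) − 831| < ε.

δ = min(1, ε/553)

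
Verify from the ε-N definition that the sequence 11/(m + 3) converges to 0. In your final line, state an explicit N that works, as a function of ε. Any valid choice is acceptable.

Let ε > 0 be given. For m ≥ 1, |11/(m + 3) − 0| = 11/(m + 3) ≤ 11/m.
We need 11/m < ε, i.e. m > 11/ε.
Take N = 11/ε. If m > N then |11/(m + 3)| ≤ 11/m < ε.

N = 11/ε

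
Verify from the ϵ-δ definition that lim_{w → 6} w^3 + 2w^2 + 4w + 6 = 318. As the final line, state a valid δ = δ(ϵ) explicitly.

Let ϵ > 0. We want δ > 0 such that 0 < |w − 6| < δ implies |(w^3 + 2w^2 + 4w + 6) − 318| < ϵ.
(w^3 + 2w^2 + 4w + 6) − 318 = w^3 + 2w^2 + 4w - 312 = (w − 6)(w^2 + 8w + 52).
So |(w^3 + 2w^2 + 4w + 6) − 318| = |w − 6|·|w^2 + 8w + 52|.
Require δ ≤ 2. Then |w − 6| < 2 gives |w| < 8, and by the triangle inequality |w^2 + 8w + 52| ≤ 8^2 + 8·8 + 52 = 180.
Hence |(w^3 + 2w^2 + 4w + 6) − 318| ≤ 180|w − 6| < ϵ provided |w − 6| < ϵ/180.
Take δ = min(2, ϵ/180). Then 0 < |w − 6| < δ gives both |w − 6| < 2 and |w − 6| < ϵ/180, so |(w^3 + 2w^2 + 4w + 6) − 318| < ϵ.

δ = min(2, ϵ/180)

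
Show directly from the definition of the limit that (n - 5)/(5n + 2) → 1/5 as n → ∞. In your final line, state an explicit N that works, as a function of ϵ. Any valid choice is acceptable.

N = (27/25)/ϵ

Fix ϵ > 0. For n ≥ 1, |(n - 5)/(5n + 2) − (1/5)| = |-27|/(5(5n + 2)) = 27/(5(5n + 2)).
Since 5n + 2 ≥ 5n for n ≥ 1, this is ≤ 27/(5·5n) = (27/25)/n.
So |(n - 5)/(5n + 2) − (1/5)| < ϵ whenever n > (27/25)/ϵ.
Take N = (27/25)/ϵ. If n > N then |(n - 5)/(5n + 2) − (1/5)| ≤ (27/25)/n < ϵ.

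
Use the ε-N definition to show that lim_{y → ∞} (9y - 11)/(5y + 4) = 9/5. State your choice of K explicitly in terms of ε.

K = (91/25)/ε

Let ε > 0 be given. We seek K > 0 such that y > K implies |(9y - 11)/(5y + 4) − (9/5)| < ε.
(9y - 11)/(5y + 4) − (9/5) = (5(9y - 11) − 9(5y + 4)) / (5(5y + 4)) = -91/(5(5y + 4)).
For y > 0 we have 5y + 4 > 5y, so |(9y - 11)/(5y + 4) − (9/5)| = 91/(5(5y + 4)) < 91/(5·5y) = (91/25)/y.
Thus |(9y - 11)/(5y + 4) − (9/5)| < ε whenever y > (91/25)/ε.
Take K = (91/25)/ε. If y > K then |(9y - 11)/(5y + 4) − (9/5)| < (91/25)/y < ε.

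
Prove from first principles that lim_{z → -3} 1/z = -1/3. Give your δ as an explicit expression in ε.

δ = min(3/2, (9/2)ε)

Let ε > 0 be given. We seek δ > 0 such that 0 < |z + 3| < δ implies |1/z + 1/3| < ε.
|1/z + 1/3| = |-3 − z|/(3·|z|) = |z + 3|/(3|z|).
Restrict δ ≤ 3/2. Then |z + 3| < 3/2 gives |z| > 3/2, so 3|z| > 9/2.
Then |1/z + 1/3| < |z + 3|/(9/2), which is < ε when |z + 3| < (9/2)ε.
Take δ = min(3/2, (9/2)ε). Then 0 < |z + 3| < δ gives both |z + 3| < 3/2 and |z + 3| < (9/2)ε, so |1/z + 1/3| < ε.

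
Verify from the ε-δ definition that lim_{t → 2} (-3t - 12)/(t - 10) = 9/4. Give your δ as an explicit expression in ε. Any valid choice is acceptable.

Let ε > 0 be given. We want δ > 0 with 0 < |t − 2| < δ ⇒ |(-3t - 12)/(t - 10) − (9/4)| < ε.
Combining over a common denominator, (-3t - 12)/(t - 10) − (9/4) = [(-3t - 12)·(-8) − (-18)·(t - 10)] / [(-8)·(t - 10)] = 42(t − 2) / ((-8)(t - 10)).
So |(-3t - 12)/(t - 10) − (9/4)| = 42|t − 2| / (8·|t − 10|).
Restrict δ ≤ 4. Then |t − 2| < 4 gives |t − 10| = |(t − 2) + (-8)| ≥ 8 − 4 = 4.
Hence |(-3t - 12)/(t - 10) − (9/4)| < 42|t − 2|/(8·4) = (21/16)|t − 2|, which is < ε once |t − 2| < (16/21)ε.
Take δ = min(4, (16/21)ε). Then 0 < |t − 2| < δ forces both bounds, so |(-3t - 12)/(t - 10) − (9/4)| < ε.

δ = min(4, (16/21)ε)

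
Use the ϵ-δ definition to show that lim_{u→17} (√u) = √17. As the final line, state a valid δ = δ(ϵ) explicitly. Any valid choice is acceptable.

Let ϵ > 0. We want δ > 0 such that 0 < |u − 17| < δ implies |√u − √17| < ϵ.
Rationalise: √u − √17 = (u − 17)/(√u + √17), so |√u − √17| = |u − 17|/(√u + √17).
Restrict δ ≤ 17 so that |u − 17| < 17 forces u > 0, and then √u + √17 > √17.
Hence |√u − √17| < |u − 17|/√17, which is < ϵ once |u − 17| < √17·ϵ.
Take δ = min(17, √17·ϵ). If 0 < |u − 17| < δ then u > 0 and |√u − √17| < |u − 17|/√17 < ϵ.

δ = min(17, √17·ϵ)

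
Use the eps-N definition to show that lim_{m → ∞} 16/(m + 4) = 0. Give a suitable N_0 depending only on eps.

N_0 = 16/eps

Fix eps > 0. For m ≥ 1, |16/(m + 4) − 0| = 16/(m + 4) ≤ 16/m.
We need 16/m < eps, i.e. m > 16/eps.
Take N_0 = 16/eps. If m > N_0 then |16/(m + 4)| ≤ 16/m < eps.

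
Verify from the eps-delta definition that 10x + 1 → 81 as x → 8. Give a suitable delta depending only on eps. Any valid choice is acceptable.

delta = eps/10

Let eps > 0. We need delta > 0 so that 0 < |x − 8| < delta implies |(10x + 1) − 81| < eps.
Since (10x + 1) − 81 = 10(x − 8), we have |(10x + 1) − 81| = 10|x − 8|.
So 10|x − 8| < eps exactly when |x − 8| < eps/10.
Take delta = eps/10. If 0 < |x − 8| < delta then |(10x + 1) − 81| = 10|x − 8| < 10·(eps/10) = eps.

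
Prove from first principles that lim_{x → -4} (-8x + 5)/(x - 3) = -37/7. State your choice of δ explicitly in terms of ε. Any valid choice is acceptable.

δ = min(7/2, (49/38)ε)

Let ε > 0. We want δ > 0 with 0 < |x + 4| < δ ⇒ |(-8x + 5)/(x - 3) + 37/7| < ε.
Combining over a common denominator, (-8x + 5)/(x - 3) + 37/7 = [(-8x + 5)·(-7) − 37·(x - 3)] / [(-7)·(x - 3)] = 19(x + 4) / ((-7)(x - 3)).
So |(-8x + 5)/(x - 3) + 37/7| = 19|x + 4| / (7·|x − 3|).
Require δ ≤ 7/2, so |x − 3| ≥ |-7| − |x + 4| > 7 − 7/2 = 7/2.
Hence |(-8x + 5)/(x - 3) + 37/7| < 19|x + 4|/(7·(7/2)) = (38/49)|x + 4|, which is < ε once |x + 4| < (49/38)ε.
Take δ = min(7/2, (49/38)ε). Then 0 < |x + 4| < δ forces both bounds, so |(-8x + 5)/(x - 3) + 37/7| < ε.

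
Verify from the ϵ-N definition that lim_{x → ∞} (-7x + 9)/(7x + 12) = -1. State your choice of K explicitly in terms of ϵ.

K = 3/ϵ

Fix ϵ > 0. We seek K > 0 such that x > K implies |(-7x + 9)/(7x + 12) + 1| < ϵ.
(-7x + 9)/(7x + 12) + 1 = (7(-7x + 9) − (-7)(7x + 12)) / (7(7x + 12)) = 147/(7(7x + 12)).
For x > 0 we have 7x + 12 > 7x, so |(-7x + 9)/(7x + 12) + 1| = 147/(7(7x + 12)) < 147/(7·7x) = 3/x.
Thus |(-7x + 9)/(7x + 12) + 1| < ϵ whenever x > 3/ϵ.
Take K = 3/ϵ. If x > K then |(-7x + 9)/(7x + 12) + 1| < 3/x < ϵ.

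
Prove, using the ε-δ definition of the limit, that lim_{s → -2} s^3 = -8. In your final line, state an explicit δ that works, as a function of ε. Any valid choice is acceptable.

Fix ε > 0. We seek δ > 0 with 0 < |s + 2| < δ ⇒ |s^3 + 8| < ε.
Factor: s^3 + 8 = (s + 2)(s^2 - 2s + 4), so |s^3 + 8| = |s + 2|·|s^2 - 2s + 4|.
Restrict δ ≤ 1. Then |s + 2| < 1 gives |s| < 3, so by the triangle inequality |s^2 - 2s + 4| ≤ 3^2 + 2·3 + 4 = 19.
Hence |s^3 + 8| ≤ 19|s + 2|, which is < ε once |s + 2| < ε/19.
Take δ = min(1, ε/19). If 0 < |s + 2| < δ then both bounds hold and |s^3 + 8| ≤ 19|s + 2| < 19·(ε/19) = ε.

δ = min(1, ε/19)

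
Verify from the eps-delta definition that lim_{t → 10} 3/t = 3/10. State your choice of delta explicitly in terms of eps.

delta = min(5, (50/3)eps)

Fix eps > 0. We seek delta > 0 such that 0 < |t − 10| < delta implies |3/t − (3/10)| < eps.
|3/t − (3/10)| = 3·|10 − t|/(10·|t|) = 3|t − 10|/(10|t|).
Restrict delta ≤ 5. Then |t − 10| < 5 gives |t| > 5, so 10|t| > 50.
Then |3/t − (3/10)| < 3|t − 10|/50, which is < eps when |t − 10| < (50/3)eps.
Take delta = min(5, (50/3)eps). Then 0 < |t − 10| < delta gives both |t − 10| < 5 and |t − 10| < (50/3)eps, so |3/t − (3/10)| < eps.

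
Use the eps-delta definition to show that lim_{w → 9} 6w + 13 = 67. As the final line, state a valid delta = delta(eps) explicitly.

Fix eps > 0. We need delta > 0 so that 0 < |w − 9| < delta implies |(6w + 13) − 67| < eps.
Since (6w + 13) − 67 = 6(w − 9), we have |(6w + 13) − 67| = 6|w − 9|.
Thus it suffices that |w − 9| < eps/6.
Take delta = eps/6. If 0 < |w − 9| < delta then |(6w + 13) − 67| = 6|w − 9| < 6·(eps/6) = eps.

delta = eps/6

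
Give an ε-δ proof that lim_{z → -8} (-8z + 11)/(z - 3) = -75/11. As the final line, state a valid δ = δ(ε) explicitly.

Fix ε > 0. We want δ > 0 with 0 < |z + 8| < δ ⇒ |(-8z + 11)/(z - 3) + 75/11| < ε.
Combining over a common denominator, (-8z + 11)/(z - 3) + 75/11 = [(-8z + 11)·(-11) − 75·(z - 3)] / [(-11)·(z - 3)] = 13(z + 8) / ((-11)(z - 3)).
So |(-8z + 11)/(z - 3) + 75/11| = 13|z + 8| / (11·|z − 3|).
Restrict δ ≤ 11/2. Then |z + 8| < 11/2 gives |z − 3| = |(z + 8) + (-11)| ≥ 11 − 11/2 = 11/2.
Hence |(-8z + 11)/(z - 3) + 75/11| < 13|z + 8|/(11·(11/2)) = (26/121)|z + 8|, which is < ε once |z + 8| < (121/26)ε.
Take δ = min(11/2, (121/26)ε). Then 0 < |z + 8| < δ forces both bounds, so |(-8z + 11)/(z - 3) + 75/11| < ε.

δ = min(11/2, (121/26)ε)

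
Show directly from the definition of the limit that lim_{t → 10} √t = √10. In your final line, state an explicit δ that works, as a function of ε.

δ = min(10, √10·ε)

Let ε > 0. We want δ > 0 such that 0 < |t − 10| < δ implies |√t − √10| < ε.
Multiplying by the conjugate, |√t − √10| = |t − 10|/(√t + √10).
Restrict δ ≤ 10 so that |t − 10| < 10 forces t > 0, and then √t + √10 > √10.
Hence |√t − √10| < |t − 10|/√10, which is < ε once |t − 10| < √10·ε.
Take δ = min(10, √10·ε). If 0 < |t − 10| < δ then t > 0 and |√t − √10| < |t − 10|/√10 < ε.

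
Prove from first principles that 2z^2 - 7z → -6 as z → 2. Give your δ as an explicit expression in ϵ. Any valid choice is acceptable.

δ = min(1, ϵ/9)

Suppose ϵ > 0. We want δ > 0 such that 0 < |z − 2| < δ implies |(2z^2 - 7z) + 6| < ϵ.
(2z^2 - 7z) + 6 = 2z^2 - 7z + 6 = (z − 2)(2z - 3).
So |(2z^2 - 7z) + 6| = |z − 2|·|2z - 3|.
Assume first that |z − 2| < 1, so |z| < 3. Then |2z - 3| ≤ 2·3 + 3 = 9.
Hence |(2z^2 - 7z) + 6| ≤ 9|z − 2| < ϵ provided |z − 2| < ϵ/9.
Choosing δ = min(1, ϵ/9) ensures both conditions, hence |(2z^2 - 7z) + 6| < ϵ.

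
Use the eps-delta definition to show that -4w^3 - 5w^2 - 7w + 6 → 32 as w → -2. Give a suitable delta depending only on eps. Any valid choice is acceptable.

Let eps > 0. We want delta > 0 such that 0 < |w + 2| < delta implies |(-4w^3 - 5w^2 - 7w + 6) − 32| < eps.
(-4w^3 - 5w^2 - 7w + 6) − 32 = -4w^3 - 5w^2 - 7w - 26 = (w + 2)(-4w^2 + 3w - 13).
So |(-4w^3 - 5w^2 - 7w + 6) − 32| = |w + 2|·|-4w^2 + 3w - 13|.
Assume first that |w + 2| < 1, so |w| < 3. Then |-4w^2 + 3w - 13| ≤ 4·3^2 + 3·3 + 13 = 58.
Hence |(-4w^3 - 5w^2 - 7w + 6) − 32| ≤ 58|w + 2| < eps provided |w + 2| < eps/58.
Choosing delta = min(1, eps/58) ensures both conditions, hence |(-4w^3 - 5w^2 - 7w + 6) − 32| < eps.

delta = min(1, eps/58)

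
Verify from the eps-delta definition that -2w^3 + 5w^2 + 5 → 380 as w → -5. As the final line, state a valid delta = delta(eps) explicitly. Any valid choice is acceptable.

Let eps > 0. We want delta > 0 such that 0 < |w + 5| < delta implies |(-2w^3 + 5w^2 + 5) − 380| < eps.
(-2w^3 + 5w^2 + 5) − 380 = -2w^3 + 5w^2 - 375 = (w + 5)(-2w^2 + 15w - 75).
So |(-2w^3 + 5w^2 + 5) − 380| = |w + 5|·|-2w^2 + 15w - 75|.
Require delta ≤ 1. Then |w + 5| < 1 gives |w| < 6, and by the triangle inequality |-2w^2 + 15w - 75| ≤ 2·6^2 + 15·6 + 75 = 237.
Hence |(-2w^3 + 5w^2 + 5) − 380| ≤ 237|w + 5| < eps provided |w + 5| < eps/237.
Choosing delta = min(1, eps/237) ensures both conditions, hence |(-2w^3 + 5w^2 + 5) − 380| < eps.

delta = min(1, eps/237)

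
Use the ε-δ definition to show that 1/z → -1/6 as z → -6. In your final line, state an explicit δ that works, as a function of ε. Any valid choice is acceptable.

Suppose ε > 0. We seek δ > 0 such that 0 < |z + 6| < δ implies |1/z + 1/6| < ε.
|1/z + 1/6| = |-6 − z|/(6·|z|) = |z + 6|/(6|z|).
Restrict δ ≤ 3. Then |z + 6| < 3 gives |z| > 3, so 6|z| > 18.
Then |1/z + 1/6| < |z + 6|/18, which is < ε when |z + 6| < 18ε.
Take δ = min(3, 18ε). Then 0 < |z + 6| < δ gives both |z + 6| < 3 and |z + 6| < 18ε, so |1/z + 1/6| < ε.

δ = min(3, 18ε)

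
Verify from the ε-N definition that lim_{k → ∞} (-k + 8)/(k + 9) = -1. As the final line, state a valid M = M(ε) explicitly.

Suppose ε > 0. For k ≥ 1, |(-k + 8)/(k + 9) + 1| = |17|/((k + 9)) = 17/((k + 9)).
Since k + 9 ≥ k for k ≥ 1, this is ≤ 17/(k) = 17/k.
So |(-k + 8)/(k + 9) + 1| < ε whenever k > 17/ε.
Take M = 17/ε. If k > M then |(-k + 8)/(k + 9) + 1| ≤ 17/k < ε.

M = 17/ε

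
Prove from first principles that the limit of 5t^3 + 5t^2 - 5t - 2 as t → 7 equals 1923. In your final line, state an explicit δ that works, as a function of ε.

δ = min(2, ε/1040)

Let ε > 0. We want δ > 0 such that 0 < |t − 7| < δ implies |(5t^3 + 5t^2 - 5t - 2) − 1923| < ε.
(5t^3 + 5t^2 - 5t - 2) − 1923 = 5t^3 + 5t^2 - 5t - 1925 = (t − 7)(5t^2 + 40t + 275).
So |(5t^3 + 5t^2 - 5t - 2) − 1923| = |t − 7|·|5t^2 + 40t + 275|.
Assume first that |t − 7| < 2, so |t| < 9. Then |5t^2 + 40t + 275| ≤ 5·9^2 + 40·9 + 275 = 1040.
Hence |(5t^3 + 5t^2 - 5t - 2) − 1923| ≤ 1040|t − 7| < ε provided |t − 7| < ε/1040.
Choosing δ = min(2, ε/1040) ensures both conditions, hence |(5t^3 + 5t^2 - 5t - 2) − 1923| < ε.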